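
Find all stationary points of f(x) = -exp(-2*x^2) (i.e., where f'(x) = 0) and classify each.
f'(x) = 4*x*exp(-2*x^2)

Solve f'(x) = 0:
  f'(x) = (4*x)·exp(-2*x^2) and exp(-2*x^2) > 0 for every x, so f'(x) = 0 ⇔ 4*x = 0.
  4*x = 0.
  ⇒ x = 0

f''(x) = 4*(1 - 4*x^2)*exp(-2*x^2)
Second-derivative test at each critical point:
  f''(0) = 4 > 0 → local minimum

Critical points: x = 0 (local minimum)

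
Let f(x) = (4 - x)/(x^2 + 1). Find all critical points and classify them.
f'(x) = (-x^2 + 2*x*(x - 4) - 1)/(x^2 + 1)^2

Solve f'(x) = 0:
  f'(x) = (x^2 - 8*x - 1)/(x^2 + 1)^2; the denominator is positive wherever f is defined, so f'(x) = 0 ⇔ x^2 - 8*x - 1 = 0.
  x^2 - 8*x - 1 = 0 has no rational roots; quadratic formula: x = (8 ± √68)/2.
  ⇒ x = 4 - sqrt(17) ≈ -0.1231, 4 + sqrt(17) ≈ 8.1231

f''(x) = 2*(4*x^2*(4 - x) + (3*x - 4)*(x^2 + 1))/(x^2 + 1)^3
Second-derivative test at each critical point:
  f''(-0.1231) = -8.0018 < 0 → local maximum
  f''(8.1231) = 0.0018 > 0 → local minimum

Critical points: x = 4 - sqrt(17) ≈ -0.1231 (local maximum); x = 4 + sqrt(17) ≈ 8.1231 (local minimum)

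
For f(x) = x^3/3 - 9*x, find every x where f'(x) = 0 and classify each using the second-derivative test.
f'(x) = x^2 - 9

Solve f'(x) = 0:
  Factor: x^2 - 9 = (x - 3)*(x + 3) = 0.
  ⇒ x = -3, 3

f''(x) = 2*x
Second-derivative test at each critical point:
  f''(-3) = -6 < 0 → local maximum
  f''(3) = 6 > 0 → local minimum

Critical points: x = -3 (local maximum); x = 3 (local minimum)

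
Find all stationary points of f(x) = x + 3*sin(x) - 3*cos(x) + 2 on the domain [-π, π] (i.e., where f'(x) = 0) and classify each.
f'(x) = 3*sqrt(2)*sin(x + pi/4) + 1

Solve f'(x) = 0 on [-π, π]:
  f'(x) = 0 ⇔ 3*sin(x) + 3*cos(x) = -1. Write the left side as R·cos(x + φ) with R = √(3² + (-3)²) = 3*sqrt(2), cos φ = sqrt(2)/2, sin φ = -sqrt(2)/2; then cos(x + φ) = -sqrt(2)/6. Solve for x and keep the solutions lying in [-π, π].
  ⇒ x = atan((-sqrt(17) - 1)/(-1 + sqrt(17))) ≈ -1.0233, atan((-1 + sqrt(17))/(-sqrt(17) - 1)) + pi ≈ 2.5941

f''(x) = 3*sqrt(2)*cos(x + pi/4)
Second-derivative test at each critical point:
  f''(-1.0233) = 4.1231 > 0 → local minimum
  f''(2.5941) = -4.1231 < 0 → local maximum

Critical points: x = atan((-sqrt(17) - 1)/(-1 + sqrt(17))) ≈ -1.0233 (local minimum); x = atan((-1 + sqrt(17))/(-sqrt(17) - 1)) + pi ≈ 2.5941 (local maximum)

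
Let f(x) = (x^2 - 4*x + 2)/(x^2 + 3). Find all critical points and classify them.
f'(x) = 2*(2*x^2 + x - 6)/(x^4 + 6*x^2 + 9)

Solve f'(x) = 0:
  f'(x) = 2*(x + 2)*(2*x - 3)/(x^2 + 3)^2; the denominator is positive wherever f is defined, so f'(x) = 0 ⇔ 4*x^2 + 2*x - 12 = 0.
  Factor: 4*x^2 + 2*x - 12 = 2*(x + 2)*(2*x - 3) = 0.
  ⇒ x = -2, 3/2

f''(x) = 2*(-4*x^3 - 3*x^2 + 36*x + 3)/(x^6 + 9*x^4 + 27*x^2 + 27)
Second-derivative test at each critical point:
  f''(-2) = -2/7 < 0 → local maximum
  f''(3/2) = 32/63 > 0 → local minimum

Critical points: x = -2 (local maximum); x = 3/2 (local minimum)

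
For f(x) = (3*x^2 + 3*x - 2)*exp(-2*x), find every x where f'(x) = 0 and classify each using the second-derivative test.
f'(x) = (7 - 6*x^2)*exp(-2*x)

Solve f'(x) = 0:
  f'(x) = (7 - 6*x^2)·exp(-2*x) and exp(-2*x) > 0 for every x, so f'(x) = 0 ⇔ 7 - 6*x^2 = 0.
  6*x^2 - 7 = 0 has no rational roots; quadratic formula: x = (0 ± √168)/12.
  ⇒ x = -sqrt(42)/6 ≈ -1.0801, sqrt(42)/6 ≈ 1.0801

f''(x) = 2*(6*x^2 - 6*x - 7)*exp(-2*x)
Second-derivative test at each critical point:
  f''(-1.0801) = 112.4185 > 0 → local minimum
  f''(1.0801) = -1.4944 < 0 → local maximum

Critical points: x = -sqrt(42)/6 ≈ -1.0801 (local minimum); x = sqrt(42)/6 ≈ 1.0801 (local maximum)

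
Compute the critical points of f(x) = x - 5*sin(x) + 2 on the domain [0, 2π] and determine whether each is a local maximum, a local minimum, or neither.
f'(x) = 1 - 5*cos(x)

Solve f'(x) = 0 on [0, 2π]:
  f'(x) = 0 ⇔ cos(x) = 1/5, i.e. x = ±arccos(1/5) + 2nπ; keep the solutions lying in [0, 2π].
  ⇒ x = acos(1/5) ≈ 1.3694, -acos(1/5) + 2*pi ≈ 4.9137

f''(x) = 5*sin(x)
Second-derivative test at each critical point:
  f''(1.3694) = 4.8990 > 0 → local minimum
  f''(4.9137) = -4.8990 < 0 → local maximum

Critical points: x = acos(1/5) ≈ 1.3694 (local minimum); x = -acos(1/5) + 2*pi ≈ 4.9137 (local maximum)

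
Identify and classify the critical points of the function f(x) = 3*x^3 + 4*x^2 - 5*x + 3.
f'(x) = 9*x^2 + 8*x - 5

Solve f'(x) = 0:
  9*x^2 + 8*x - 5 = 0 has no rational roots; quadratic formula: x = (-8 ± √244)/18.
  ⇒ x = -sqrt(61)/9 - 4/9 ≈ -1.3122, -4/9 + sqrt(61)/9 ≈ 0.4234

f''(x) = 18*x + 8
Second-derivative test at each critical point:
  f''(-1.3122) = -15.6205 < 0 → local maximum
  f''(0.4234) = 15.6205 > 0 → local minimum

Critical points: x = -sqrt(61)/9 - 4/9 ≈ -1.3122 (local maximum); x = -4/9 + sqrt(61)/9 ≈ 0.4234 (local minimum)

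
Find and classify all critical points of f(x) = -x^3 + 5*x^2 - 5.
f'(x) = x*(10 - 3*x)

Solve f'(x) = 0:
  Factor: -3*x^2 + 10*x = -x*(3*x - 10) = 0.
  ⇒ x = 0, 10/3

f''(x) = 10 - 6*x
Second-derivative test at each critical point:
  f''(0) = 10 > 0 → local minimum
  f''(10/3) = -10 < 0 → local maximum

Critical points: x = 0 (local minimum); x = 10/3 (local maximum)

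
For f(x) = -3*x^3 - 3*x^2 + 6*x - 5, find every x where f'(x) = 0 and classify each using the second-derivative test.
f'(x) = -9*x^2 - 6*x + 6

Solve f'(x) = 0:
  Factor: -9*x^2 - 6*x + 6 = -3*(3*x^2 + 2*x - 2); 3*x^2 + 2*x - 2 = 0 has no rational roots; quadratic formula: x = (-2 ± √28)/6.
  ⇒ x = -sqrt(7)/3 - 1/3 ≈ -1.2153, -1/3 + sqrt(7)/3 ≈ 0.5486

f''(x) = -18*x - 6
Second-derivative test at each critical point:
  f''(-1.2153) = 15.8745 > 0 → local minimum
  f''(0.5486) = -15.8745 < 0 → local maximum

Critical points: x = -sqrt(7)/3 - 1/3 ≈ -1.2153 (local minimum); x = -1/3 + sqrt(7)/3 ≈ 0.5486 (local maximum)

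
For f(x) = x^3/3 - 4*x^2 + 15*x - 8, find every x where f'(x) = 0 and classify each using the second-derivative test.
f'(x) = x^2 - 8*x + 15

Solve f'(x) = 0:
  Factor: x^2 - 8*x + 15 = (x - 5)*(x - 3) = 0.
  ⇒ x = 3, 5

f''(x) = 2*x - 8
Second-derivative test at each critical point:
  f''(3) = -2 < 0 → local maximum
  f''(5) = 2 > 0 → local minimum

Critical points: x = 3 (local maximum); x = 5 (local minimum)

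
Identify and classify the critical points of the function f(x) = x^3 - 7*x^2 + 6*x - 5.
f'(x) = 3*x^2 - 14*x + 6

Solve f'(x) = 0:
  3*x^2 - 14*x + 6 = 0 has no rational roots; quadratic formula: x = (14 ± √124)/6.
  ⇒ x = 7/3 - sqrt(31)/3 ≈ 0.4774, sqrt(31)/3 + 7/3 ≈ 4.1893

f''(x) = 6*x - 14
Second-derivative test at each critical point:
  f''(0.4774) = -11.1355 < 0 → local maximum
  f''(4.1893) = 11.1355 > 0 → local minimum

Critical points: x = 7/3 - sqrt(31)/3 ≈ 0.4774 (local maximum); x = sqrt(31)/3 + 7/3 ≈ 4.1893 (local minimum)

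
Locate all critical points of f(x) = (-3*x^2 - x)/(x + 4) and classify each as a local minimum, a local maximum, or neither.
f'(x) = (-3*x^2 - 24*x - 4)/(x^2 + 8*x + 16)

Solve f'(x) = 0:
  f'(x) = -(3*x^2 + 24*x + 4)/(x + 4)^2; the denominator is positive wherever f is defined, so f'(x) = 0 ⇔ -3*x^2 - 24*x - 4 = 0.
  3*x^2 + 24*x + 4 = 0 has no rational roots; quadratic formula: x = (-24 ± √528)/6.
  ⇒ x = -4 - 2*sqrt(33)/3 ≈ -7.8297, -4 + 2*sqrt(33)/3 ≈ -0.1703

f''(x) = -88/(x^3 + 12*x^2 + 48*x + 64)
Second-derivative test at each critical point:
  f''(-7.8297) = 1.5667 > 0 → local minimum
  f''(-0.1703) = -1.5667 < 0 → local maximum

Critical points: x = -4 - 2*sqrt(33)/3 ≈ -7.8297 (local minimum); x = -4 + 2*sqrt(33)/3 ≈ -0.1703 (local maximum)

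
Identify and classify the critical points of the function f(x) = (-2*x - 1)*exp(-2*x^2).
f'(x) = 2*(2*x*(2*x + 1) - 1)*exp(-2*x^2)

Solve f'(x) = 0:
  f'(x) = (8*x^2 + 4*x - 2)·exp(-2*x^2) and exp(-2*x^2) > 0 for every x, so f'(x) = 0 ⇔ 8*x^2 + 4*x - 2 = 0.
  Factor: 8*x^2 + 4*x - 2 = 2*(4*x^2 + 2*x - 1); 4*x^2 + 2*x - 1 = 0 has no rational roots; quadratic formula: x = (-2 ± √20)/8.
  ⇒ x = -sqrt(5)/4 - 1/4 ≈ -0.8090, -1/4 + sqrt(5)/4 ≈ 0.3090

f''(x) = 4*(-8*x^3 - 4*x^2 + 6*x + 1)*exp(-2*x^2)
Second-derivative test at each critical point:
  f''(-0.8090) = -2.4157 < 0 → local maximum
  f''(0.3090) = 7.3893 > 0 → local minimum

Critical points: x = -sqrt(5)/4 - 1/4 ≈ -0.8090 (local maximum); x = -1/4 + sqrt(5)/4 ≈ 0.3090 (local minimum)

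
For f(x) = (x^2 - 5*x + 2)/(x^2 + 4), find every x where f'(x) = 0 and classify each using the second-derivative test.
f'(x) = (5*x^2 + 4*x - 20)/(x^4 + 8*x^2 + 16)

Solve f'(x) = 0:
  f'(x) = (5*x^2 + 4*x - 20)/(x^2 + 4)^2; the denominator is positive wherever f is defined, so f'(x) = 0 ⇔ 5*x^2 + 4*x - 20 = 0.
  5*x^2 + 4*x - 20 = 0 has no rational roots; quadratic formula: x = (-4 ± √416)/10.
  ⇒ x = -2*sqrt(26)/5 - 2/5 ≈ -2.4396, -2/5 + 2*sqrt(26)/5 ≈ 1.6396

f''(x) = 2*(-5*x^3 - 6*x^2 + 60*x + 8)/(x^6 + 12*x^4 + 48*x^2 + 64)
Second-derivative test at each critical point:
  f''(-2.4396) = -0.2059 < 0 → local maximum
  f''(1.6396) = 0.4559 > 0 → local minimum

Critical points: x = -2*sqrt(26)/5 - 2/5 ≈ -2.4396 (local maximum); x = -2/5 + 2*sqrt(26)/5 ≈ 1.6396 (local minimum)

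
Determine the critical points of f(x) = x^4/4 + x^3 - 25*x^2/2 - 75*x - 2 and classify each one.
f'(x) = x^3 + 3*x^2 - 25*x - 75

Solve f'(x) = 0:
  Factor: x^3 + 3*x^2 - 25*x - 75 = (x - 5)*(x + 3)*(x + 5) = 0.
  ⇒ x = -5, -3, 5

f''(x) = 3*x^2 + 6*x - 25
Second-derivative test at each critical point:
  f''(-5) = 20 > 0 → local minimum
  f''(-3) = -16 < 0 → local maximum
  f''(5) = 80 > 0 → local minimum

Critical points: x = -5 (local minimum); x = -3 (local maximum); x = 5 (local minimum)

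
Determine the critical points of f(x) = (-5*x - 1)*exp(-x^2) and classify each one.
f'(x) = (2*x*(5*x + 1) - 5)*exp(-x^2)

Solve f'(x) = 0:
  f'(x) = (10*x^2 + 2*x - 5)·exp(-x^2) and exp(-x^2) > 0 for every x, so f'(x) = 0 ⇔ 10*x^2 + 2*x - 5 = 0.
  10*x^2 + 2*x - 5 = 0 has no rational roots; quadratic formula: x = (-2 ± √204)/20.
  ⇒ x = -sqrt(51)/10 - 1/10 ≈ -0.8141, -1/10 + sqrt(51)/10 ≈ 0.6141

f''(x) = 2*(-10*x^3 - 2*x^2 + 15*x + 1)*exp(-x^2)
Second-derivative test at each critical point:
  f''(-0.8141) = -7.3613 < 0 → local maximum
  f''(0.6141) = 9.7952 > 0 → local minimum

Critical points: x = -sqrt(51)/10 - 1/10 ≈ -0.8141 (local maximum); x = -1/10 + sqrt(51)/10 ≈ 0.6141 (local minimum)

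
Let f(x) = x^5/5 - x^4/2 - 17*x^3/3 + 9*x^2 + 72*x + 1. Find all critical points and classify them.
f'(x) = x^4 - 2*x^3 - 17*x^2 + 18*x + 72

Solve f'(x) = 0:
  Factor: x^4 - 2*x^3 - 17*x^2 + 18*x + 72 = (x - 4)*(x - 3)*(x + 2)*(x + 3) = 0.
  ⇒ x = -3, -2, 3, 4

f''(x) = 4*x^3 - 6*x^2 - 34*x + 18
Second-derivative test at each critical point:
  f''(-3) = -42 < 0 → local maximum
  f''(-2) = 30 > 0 → local minimum
  f''(3) = -30 < 0 → local maximum
  f''(4) = 42 > 0 → local minimum

Critical points: x = -3 (local maximum); x = -2 (local minimum); x = 3 (local maximum); x = 4 (local minimum)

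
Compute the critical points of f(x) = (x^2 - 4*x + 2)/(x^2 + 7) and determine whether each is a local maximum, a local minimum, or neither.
f'(x) = 2*(2*x^2 + 5*x - 14)/(x^4 + 14*x^2 + 49)

Solve f'(x) = 0:
  f'(x) = 2*(2*x^2 + 5*x - 14)/(x^2 + 7)^2; the denominator is positive wherever f is defined, so f'(x) = 0 ⇔ 4*x^2 + 10*x - 28 = 0.
  Factor: 4*x^2 + 10*x - 28 = 2*(2*x^2 + 5*x - 14); 2*x^2 + 5*x - 14 = 0 has no rational roots; quadratic formula: x = (-5 ± √137)/4.
  ⇒ x = -sqrt(137)/4 - 5/4 ≈ -4.1762, -5/4 + sqrt(137)/4 ≈ 1.6762

f''(x) = 2*(-4*x^3 - 15*x^2 + 84*x + 35)/(x^6 + 21*x^4 + 147*x^2 + 343)
Second-derivative test at each critical point:
  f''(-4.1762) = -0.0392 < 0 → local maximum
  f''(1.6762) = 0.2433 > 0 → local minimum

Critical points: x = -sqrt(137)/4 - 5/4 ≈ -4.1762 (local maximum); x = -5/4 + sqrt(137)/4 ≈ 1.6762 (local minimum)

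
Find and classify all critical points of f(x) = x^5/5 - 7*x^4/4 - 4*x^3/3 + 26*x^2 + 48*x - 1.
f'(x) = x^4 - 7*x^3 - 4*x^2 + 52*x + 48

Solve f'(x) = 0:
  Factor: x^4 - 7*x^3 - 4*x^2 + 52*x + 48 = (x - 6)*(x - 4)*(x + 1)*(x + 2) = 0.
  ⇒ x = -2, -1, 4, 6

f''(x) = 4*x^3 - 21*x^2 - 8*x + 52
Second-derivative test at each critical point:
  f''(-2) = -48 < 0 → local maximum
  f''(-1) = 35 > 0 → local minimum
  f''(4) = -60 < 0 → local maximum
  f''(6) = 112 > 0 → local minimum

Critical points: x = -2 (local maximum); x = -1 (local minimum); x = 4 (local maximum); x = 6 (local minimum)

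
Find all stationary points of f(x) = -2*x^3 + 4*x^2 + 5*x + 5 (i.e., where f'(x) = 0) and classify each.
f'(x) = -6*x^2 + 8*x + 5

Solve f'(x) = 0:
  6*x^2 - 8*x - 5 = 0 has no rational roots; quadratic formula: x = (8 ± √184)/12.
  ⇒ x = 2/3 - sqrt(46)/6 ≈ -0.4637, 2/3 + sqrt(46)/6 ≈ 1.7971

f''(x) = 8 - 12*x
Second-derivative test at each critical point:
  f''(-0.4637) = 13.5647 > 0 → local minimum
  f''(1.7971) = -13.5647 < 0 → local maximum

Critical points: x = 2/3 - sqrt(46)/6 ≈ -0.4637 (local minimum); x = 2/3 + sqrt(46)/6 ≈ 1.7971 (local maximum)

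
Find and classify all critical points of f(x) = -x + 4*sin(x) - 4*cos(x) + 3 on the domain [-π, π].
f'(x) = 4*sqrt(2)*sin(x + pi/4) - 1

Solve f'(x) = 0 on [-π, π]:
  f'(x) = 0 ⇔ 4*sin(x) + 4*cos(x) = 1. Write the left side as R·cos(x + φ) with R = √(4² + (-4)²) = 4*sqrt(2), cos φ = sqrt(2)/2, sin φ = -sqrt(2)/2; then cos(x + φ) = sqrt(2)/8. Solve for x and keep the solutions lying in [-π, π].
  ⇒ x = atan((1 - sqrt(31))/(1 + sqrt(31))) ≈ -0.6077, atan((1 + sqrt(31))/(1 - sqrt(31))) + pi ≈ 2.1785

f''(x) = 4*sqrt(2)*cos(x + pi/4)
Second-derivative test at each critical point:
  f''(-0.6077) = 5.5678 > 0 → local minimum
  f''(2.1785) = -5.5678 < 0 → local maximum

Critical points: x = atan((1 - sqrt(31))/(1 + sqrt(31))) ≈ -0.6077 (local minimum); x = atan((1 + sqrt(31))/(1 - sqrt(31))) + pi ≈ 2.1785 (local maximum)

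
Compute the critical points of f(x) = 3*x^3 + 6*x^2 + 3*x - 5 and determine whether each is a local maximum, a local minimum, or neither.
f'(x) = 9*x^2 + 12*x + 3

Solve f'(x) = 0:
  Factor: 9*x^2 + 12*x + 3 = 3*(x + 1)*(3*x + 1) = 0.
  ⇒ x = -1, -1/3

f''(x) = 18*x + 12
Second-derivative test at each critical point:
  f''(-1) = -6 < 0 → local maximum
  f''(-1/3) = 6 > 0 → local minimum

Critical points: x = -1 (local maximum); x = -1/3 (local minimum)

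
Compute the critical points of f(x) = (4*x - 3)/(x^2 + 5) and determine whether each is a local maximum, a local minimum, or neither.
f'(x) = 2*(-2*x^2 + 3*x + 10)/(x^4 + 10*x^2 + 25)

Solve f'(x) = 0:
  f'(x) = -2*(2*x^2 - 3*x - 10)/(x^2 + 5)^2; the denominator is positive wherever f is defined, so f'(x) = 0 ⇔ -4*x^2 + 6*x + 20 = 0.
  Factor: -4*x^2 + 6*x + 20 = -2*(2*x^2 - 3*x - 10); 2*x^2 - 3*x - 10 = 0 has no rational roots; quadratic formula: x = (3 ± √89)/4.
  ⇒ x = 3/4 - sqrt(89)/4 ≈ -1.6085, 3/4 + sqrt(89)/4 ≈ 3.1085

f''(x) = 2*(4*x^2*(4*x - 3) + 3*(1 - 4*x)*(x^2 + 5))/(x^2 + 5)^3
Second-derivative test at each critical point:
  f''(-1.6085) = 0.3278 > 0 → local minimum
  f''(3.1085) = -0.0878 < 0 → local maximum

Critical points: x = 3/4 - sqrt(89)/4 ≈ -1.6085 (local minimum); x = 3/4 + sqrt(89)/4 ≈ 3.1085 (local maximum)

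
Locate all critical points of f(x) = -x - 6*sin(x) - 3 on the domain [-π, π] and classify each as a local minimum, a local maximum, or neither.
f'(x) = -6*cos(x) - 1

Solve f'(x) = 0 on [-π, π]:
  f'(x) = 0 ⇔ cos(x) = -1/6, i.e. x = ±arccos(-1/6) + 2nπ; keep the solutions lying in [-π, π].
  ⇒ x = -acos(-1/6) ≈ -1.7382, acos(-1/6) ≈ 1.7382

f''(x) = 6*sin(x)
Second-derivative test at each critical point:
  f''(-1.7382) = -5.9161 < 0 → local maximum
  f''(1.7382) = 5.9161 > 0 → local minimum

Critical points: x = -acos(-1/6) ≈ -1.7382 (local maximum); x = acos(-1/6) ≈ 1.7382 (local minimum)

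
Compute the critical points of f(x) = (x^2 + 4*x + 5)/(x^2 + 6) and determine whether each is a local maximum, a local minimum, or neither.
f'(x) = 2*(-2*x^2 + x + 12)/(x^4 + 12*x^2 + 36)

Solve f'(x) = 0:
  f'(x) = -2*(2*x^2 - x - 12)/(x^2 + 6)^2; the denominator is positive wherever f is defined, so f'(x) = 0 ⇔ -4*x^2 + 2*x + 24 = 0.
  Factor: -4*x^2 + 2*x + 24 = -2*(2*x^2 - x - 12); 2*x^2 - x - 12 = 0 has no rational roots; quadratic formula: x = (1 ± √97)/4.
  ⇒ x = 1/4 - sqrt(97)/4 ≈ -2.2122, 1/4 + sqrt(97)/4 ≈ 2.7122

f''(x) = 2*(4*x^3 - 3*x^2 - 72*x + 6)/(x^6 + 18*x^4 + 108*x^2 + 216)
Second-derivative test at each critical point:
  f''(-2.2122) = 0.1660 > 0 → local minimum
  f''(2.7122) = -0.1104 < 0 → local maximum

Critical points: x = 1/4 - sqrt(97)/4 ≈ -2.2122 (local minimum); x = 1/4 + sqrt(97)/4 ≈ 2.7122 (local maximum)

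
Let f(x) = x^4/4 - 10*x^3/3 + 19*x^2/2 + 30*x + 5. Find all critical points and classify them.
f'(x) = x^3 - 10*x^2 + 19*x + 30

Solve f'(x) = 0:
  Factor: x^3 - 10*x^2 + 19*x + 30 = (x - 6)*(x - 5)*(x + 1) = 0.
  ⇒ x = -1, 5, 6

f''(x) = 3*x^2 - 20*x + 19
Second-derivative test at each critical point:
  f''(-1) = 42 > 0 → local minimum
  f''(5) = -6 < 0 → local maximum
  f''(6) = 7 > 0 → local minimum

Critical points: x = -1 (local minimum); x = 5 (local maximum); x = 6 (local minimum)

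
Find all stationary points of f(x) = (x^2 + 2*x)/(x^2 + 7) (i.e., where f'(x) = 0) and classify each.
f'(x) = 2*(-x^2 + 7*x + 7)/(x^4 + 14*x^2 + 49)

Solve f'(x) = 0:
  f'(x) = -2*(x^2 - 7*x - 7)/(x^2 + 7)^2; the denominator is positive wherever f is defined, so f'(x) = 0 ⇔ -2*x^2 + 14*x + 14 = 0.
  Factor: -2*x^2 + 14*x + 14 = -2*(x^2 - 7*x - 7); x^2 - 7*x - 7 = 0 has no rational roots; quadratic formula: x = (7 ± √77)/2.
  ⇒ x = 7/2 - sqrt(77)/2 ≈ -0.8875, 7/2 + sqrt(77)/2 ≈ 7.8875

f''(x) = 2*(2*x^3 - 21*x^2 - 42*x + 49)/(x^6 + 21*x^4 + 147*x^2 + 343)
Second-derivative test at each critical point:
  f''(-0.8875) = 0.2894 > 0 → local minimum
  f''(7.8875) = -0.0037 < 0 → local maximum

Critical points: x = 7/2 - sqrt(77)/2 ≈ -0.8875 (local minimum); x = 7/2 + sqrt(77)/2 ≈ 7.8875 (local maximum)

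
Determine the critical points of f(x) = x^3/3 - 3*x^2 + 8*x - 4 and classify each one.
f'(x) = x^2 - 6*x + 8

Solve f'(x) = 0:
  Factor: x^2 - 6*x + 8 = (x - 4)*(x - 2) = 0.
  ⇒ x = 2, 4

f''(x) = 2*x - 6
Second-derivative test at each critical point:
  f''(2) = -2 < 0 → local maximum
  f''(4) = 2 > 0 → local minimum

Critical points: x = 2 (local maximum); x = 4 (local minimum)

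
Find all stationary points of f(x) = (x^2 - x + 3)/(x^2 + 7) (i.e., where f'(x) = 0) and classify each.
f'(x) = (x^2 + 8*x - 7)/(x^4 + 14*x^2 + 49)

Solve f'(x) = 0:
  f'(x) = (x^2 + 8*x - 7)/(x^2 + 7)^2; the denominator is positive wherever f is defined, so f'(x) = 0 ⇔ x^2 + 8*x - 7 = 0.
  x^2 + 8*x - 7 = 0 has no rational roots; quadratic formula: x = (-8 ± √92)/2.
  ⇒ x = -sqrt(23) - 4 ≈ -8.7958, -4 + sqrt(23) ≈ 0.7958

f''(x) = 2*(-x^3 - 12*x^2 + 21*x + 28)/(x^6 + 21*x^4 + 147*x^2 + 343)
Second-derivative test at each critical point:
  f''(-8.7958) = -0.0013 < 0 → local maximum
  f''(0.7958) = 0.1646 > 0 → local minimum

Critical points: x = -sqrt(23) - 4 ≈ -8.7958 (local maximum); x = -4 + sqrt(23) ≈ 0.7958 (local minimum)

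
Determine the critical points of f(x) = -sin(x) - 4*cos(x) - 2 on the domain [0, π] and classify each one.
f'(x) = 4*sin(x) - cos(x)

Solve f'(x) = 0 on [0, π]:
  f'(x) = 0 ⇔ -cos(x) = -4*sin(x) ⇔ tan(x) = 1/4, i.e. x = arctan(1/4) + nπ; keep the solutions lying in [0, π].
  ⇒ x = atan(1/4) ≈ 0.2450

f''(x) = sin(x) + 4*cos(x)
Second-derivative test at each critical point:
  f''(0.2450) = 4.1231 > 0 → local minimum

Critical points: x = atan(1/4) ≈ 0.2450 (local minimum)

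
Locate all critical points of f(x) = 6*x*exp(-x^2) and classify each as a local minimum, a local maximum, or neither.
f'(x) = 6*(1 - 2*x^2)*exp(-x^2)

Solve f'(x) = 0:
  f'(x) = (6 - 12*x^2)·exp(-x^2) and exp(-x^2) > 0 for every x, so f'(x) = 0 ⇔ 6 - 12*x^2 = 0.
  Factor: 6 - 12*x^2 = -6*(2*x^2 - 1); 2*x^2 - 1 = 0 has no rational roots; quadratic formula: x = (0 ± √8)/4.
  ⇒ x = -sqrt(2)/2 ≈ -0.7071, sqrt(2)/2 ≈ 0.7071

f''(x) = (24*x^3 - 36*x)*exp(-x^2)
Second-derivative test at each critical point:
  f''(-0.7071) = 10.2932 > 0 → local minimum
  f''(0.7071) = -10.2932 < 0 → local maximum

Critical points: x = -sqrt(2)/2 ≈ -0.7071 (local minimum); x = sqrt(2)/2 ≈ 0.7071 (local maximum)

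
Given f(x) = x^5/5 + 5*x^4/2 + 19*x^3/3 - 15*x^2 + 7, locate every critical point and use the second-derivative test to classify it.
f'(x) = x*(x^3 + 10*x^2 + 19*x - 30)

Solve f'(x) = 0:
  Factor: x^4 + 10*x^3 + 19*x^2 - 30*x = x*(x - 1)*(x + 5)*(x + 6) = 0.
  ⇒ x = -6, -5, 0, 1

f''(x) = 4*x^3 + 30*x^2 + 38*x - 30
Second-derivative test at each critical point:
  f''(-6) = -42 < 0 → local maximum
  f''(-5) = 30 > 0 → local minimum
  f''(0) = -30 < 0 → local maximum
  f''(1) = 42 > 0 → local minimum

Critical points: x = -6 (local maximum); x = -5 (local minimum); x = 0 (local maximum); x = 1 (local minimum)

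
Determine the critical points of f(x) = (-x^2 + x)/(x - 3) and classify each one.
f'(x) = (-x^2 + 6*x - 3)/(x^2 - 6*x + 9)

Solve f'(x) = 0:
  f'(x) = -(x^2 - 6*x + 3)/(x - 3)^2; the denominator is positive wherever f is defined, so f'(x) = 0 ⇔ -x^2 + 6*x - 3 = 0.
  x^2 - 6*x + 3 = 0 has no rational roots; quadratic formula: x = (6 ± √24)/2.
  ⇒ x = 3 - sqrt(6) ≈ 0.5505, sqrt(6) + 3 ≈ 5.4495

f''(x) = -12/(x^3 - 9*x^2 + 27*x - 27)
Second-derivative test at each critical point:
  f''(0.5505) = 0.8165 > 0 → local minimum
  f''(5.4495) = -0.8165 < 0 → local maximum

Critical points: x = 3 - sqrt(6) ≈ 0.5505 (local minimum); x = sqrt(6) + 3 ≈ 5.4495 (local maximum)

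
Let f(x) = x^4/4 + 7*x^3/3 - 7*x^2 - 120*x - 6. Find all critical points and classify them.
f'(x) = x^3 + 7*x^2 - 14*x - 120

Solve f'(x) = 0:
  Factor: x^3 + 7*x^2 - 14*x - 120 = (x - 4)*(x + 5)*(x + 6) = 0.
  ⇒ x = -6, -5, 4

f''(x) = 3*x^2 + 14*x - 14
Second-derivative test at each critical point:
  f''(-6) = 10 > 0 → local minimum
  f''(-5) = -9 < 0 → local maximum
  f''(4) = 90 > 0 → local minimum

Critical points: x = -6 (local minimum); x = -5 (local maximum); x = 4 (local minimum)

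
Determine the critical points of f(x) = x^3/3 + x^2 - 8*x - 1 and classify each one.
f'(x) = x^2 + 2*x - 8

Solve f'(x) = 0:
  Factor: x^2 + 2*x - 8 = (x - 2)*(x + 4) = 0.
  ⇒ x = -4, 2

f''(x) = 2*x + 2
Second-derivative test at each critical point:
  f''(-4) = -6 < 0 → local maximum
  f''(2) = 6 > 0 → local minimum

Critical points: x = -4 (local maximum); x = 2 (local minimum)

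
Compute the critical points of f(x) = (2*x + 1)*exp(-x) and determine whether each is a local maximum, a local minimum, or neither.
f'(x) = (1 - 2*x)*exp(-x)

Solve f'(x) = 0:
  f'(x) = (1 - 2*x)·exp(-x) and exp(-x) > 0 for every x, so f'(x) = 0 ⇔ 1 - 2*x = 0.
  1 - 2*x = 0.
  ⇒ x = 1/2

f''(x) = (2*x - 3)*exp(-x)
Second-derivative test at each critical point:
  f''(1/2) = -1.2131 < 0 → local maximum

Critical points: x = 1/2 (local maximum)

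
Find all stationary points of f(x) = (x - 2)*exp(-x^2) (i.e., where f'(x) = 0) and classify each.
f'(x) = (-2*x*(x - 2) + 1)*exp(-x^2)

Solve f'(x) = 0:
  f'(x) = (-2*x^2 + 4*x + 1)·exp(-x^2) and exp(-x^2) > 0 for every x, so f'(x) = 0 ⇔ -2*x^2 + 4*x + 1 = 0.
  2*x^2 - 4*x - 1 = 0 has no rational roots; quadratic formula: x = (4 ± √24)/4.
  ⇒ x = 1 - sqrt(6)/2 ≈ -0.2247, 1 + sqrt(6)/2 ≈ 2.2247

f''(x) = 2*(2*x^2*(x - 2) - 3*x + 2)*exp(-x^2)
Second-derivative test at each critical point:
  f''(-0.2247) = 4.6577 > 0 → local minimum
  f''(2.2247) = -0.0347 < 0 → local maximum

Critical points: x = 1 - sqrt(6)/2 ≈ -0.2247 (local minimum); x = 1 + sqrt(6)/2 ≈ 2.2247 (local maximum)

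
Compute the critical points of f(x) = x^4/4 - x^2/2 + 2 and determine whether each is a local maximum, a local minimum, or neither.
f'(x) = x^3 - x

Solve f'(x) = 0:
  Factor: x^3 - x = x*(x - 1)*(x + 1) = 0.
  ⇒ x = -1, 0, 1

f''(x) = 3*x^2 - 1
Second-derivative test at each critical point:
  f''(-1) = 2 > 0 → local minimum
  f''(0) = -1 < 0 → local maximum
  f''(1) = 2 > 0 → local minimum

Critical points: x = -1 (local minimum); x = 0 (local maximum); x = 1 (local minimum)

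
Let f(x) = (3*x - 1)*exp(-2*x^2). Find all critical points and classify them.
f'(x) = (-4*x*(3*x - 1) + 3)*exp(-2*x^2)

Solve f'(x) = 0:
  f'(x) = (-12*x^2 + 4*x + 3)·exp(-2*x^2) and exp(-2*x^2) > 0 for every x, so f'(x) = 0 ⇔ -12*x^2 + 4*x + 3 = 0.
  12*x^2 - 4*x - 3 = 0 has no rational roots; quadratic formula: x = (4 ± √160)/24.
  ⇒ x = 1/6 - sqrt(10)/6 ≈ -0.3604, 1/6 + sqrt(10)/6 ≈ 0.6937

f''(x) = 4*(4*x^2*(3*x - 1) - 9*x + 1)*exp(-2*x^2)
Second-derivative test at each critical point:
  f''(-0.3604) = 9.7556 > 0 → local minimum
  f''(0.6937) = -4.8313 < 0 → local maximum

Critical points: x = 1/6 - sqrt(10)/6 ≈ -0.3604 (local minimum); x = 1/6 + sqrt(10)/6 ≈ 0.6937 (local maximum)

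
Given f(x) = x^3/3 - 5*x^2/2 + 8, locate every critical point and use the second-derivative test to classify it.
f'(x) = x*(x - 5)

Solve f'(x) = 0:
  Factor: x^2 - 5*x = x*(x - 5) = 0.
  ⇒ x = 0, 5

f''(x) = 2*x - 5
Second-derivative test at each critical point:
  f''(0) = -5 < 0 → local maximum
  f''(5) = 5 > 0 → local minimum

Critical points: x = 0 (local maximum); x = 5 (local minimum)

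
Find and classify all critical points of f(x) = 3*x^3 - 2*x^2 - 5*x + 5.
f'(x) = 9*x^2 - 4*x - 5

Solve f'(x) = 0:
  Factor: 9*x^2 - 4*x - 5 = (x - 1)*(9*x + 5) = 0.
  ⇒ x = -5/9, 1

f''(x) = 18*x - 4
Second-derivative test at each critical point:
  f''(-5/9) = -14 < 0 → local maximum
  f''(1) = 14 > 0 → local minimum

Critical points: x = -5/9 (local maximum); x = 1 (local minimum)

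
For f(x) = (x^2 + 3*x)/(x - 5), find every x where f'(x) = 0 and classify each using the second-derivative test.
f'(x) = (x^2 - 10*x - 15)/(x^2 - 10*x + 25)

Solve f'(x) = 0:
  f'(x) = (x^2 - 10*x - 15)/(x - 5)^2; the denominator is positive wherever f is defined, so f'(x) = 0 ⇔ x^2 - 10*x - 15 = 0.
  x^2 - 10*x - 15 = 0 has no rational roots; quadratic formula: x = (10 ± √160)/2.
  ⇒ x = 5 - 2*sqrt(10) ≈ -1.3246, 5 + 2*sqrt(10) ≈ 11.3246

f''(x) = 80/(x^3 - 15*x^2 + 75*x - 125)
Second-derivative test at each critical point:
  f''(-1.3246) = -0.3162 < 0 → local maximum
  f''(11.3246) = 0.3162 > 0 → local minimum

Critical points: x = 5 - 2*sqrt(10) ≈ -1.3246 (local maximum); x = 5 + 2*sqrt(10) ≈ 11.3246 (local minimum)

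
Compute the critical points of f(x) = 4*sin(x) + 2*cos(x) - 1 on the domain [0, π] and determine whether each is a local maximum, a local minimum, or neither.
f'(x) = -2*sin(x) + 4*cos(x)

Solve f'(x) = 0 on [0, π]:
  f'(x) = 0 ⇔ 4*cos(x) = 2*sin(x) ⇔ tan(x) = 2, i.e. x = arctan(2) + nπ; keep the solutions lying in [0, π].
  ⇒ x = atan(2) ≈ 1.1071

f''(x) = -4*sin(x) - 2*cos(x)
Second-derivative test at each critical point:
  f''(1.1071) = -4.4721 < 0 → local maximum

Critical points: x = atan(2) ≈ 1.1071 (local maximum)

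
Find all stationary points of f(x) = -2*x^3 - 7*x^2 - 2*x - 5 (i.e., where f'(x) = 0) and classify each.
f'(x) = -6*x^2 - 14*x - 2

Solve f'(x) = 0:
  Factor: -6*x^2 - 14*x - 2 = -2*(3*x^2 + 7*x + 1); 3*x^2 + 7*x + 1 = 0 has no rational roots; quadratic formula: x = (-7 ± √37)/6.
  ⇒ x = -7/6 - sqrt(37)/6 ≈ -2.1805, -7/6 + sqrt(37)/6 ≈ -0.1529

f''(x) = -12*x - 14
Second-derivative test at each critical point:
  f''(-2.1805) = 12.1655 > 0 → local minimum
  f''(-0.1529) = -12.1655 < 0 → local maximum

Critical points: x = -7/6 - sqrt(37)/6 ≈ -2.1805 (local minimum); x = -7/6 + sqrt(37)/6 ≈ -0.1529 (local maximum)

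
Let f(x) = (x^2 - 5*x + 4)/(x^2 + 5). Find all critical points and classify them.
f'(x) = (5*x^2 + 2*x - 25)/(x^4 + 10*x^2 + 25)

Solve f'(x) = 0:
  f'(x) = (5*x^2 + 2*x - 25)/(x^2 + 5)^2; the denominator is positive wherever f is defined, so f'(x) = 0 ⇔ 5*x^2 + 2*x - 25 = 0.
  5*x^2 + 2*x - 25 = 0 has no rational roots; quadratic formula: x = (-2 ± √504)/10.
  ⇒ x = -3*sqrt(14)/5 - 1/5 ≈ -2.4450, -1/5 + 3*sqrt(14)/5 ≈ 2.0450

f''(x) = 2*(-5*x^3 - 3*x^2 + 75*x + 5)/(x^6 + 15*x^4 + 75*x^2 + 125)
Second-derivative test at each critical point:
  f''(-2.4450) = -0.1863 < 0 → local maximum
  f''(2.0450) = 0.2663 > 0 → local minimum

Critical points: x = -3*sqrt(14)/5 - 1/5 ≈ -2.4450 (local maximum); x = -1/5 + 3*sqrt(14)/5 ≈ 2.0450 (local minimum)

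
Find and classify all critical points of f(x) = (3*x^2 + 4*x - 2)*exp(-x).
f'(x) = (-3*x^2 + 2*x + 6)*exp(-x)

Solve f'(x) = 0:
  f'(x) = (-3*x^2 + 2*x + 6)·exp(-x) and exp(-x) > 0 for every x, so f'(x) = 0 ⇔ -3*x^2 + 2*x + 6 = 0.
  3*x^2 - 2*x - 6 = 0 has no rational roots; quadratic formula: x = (2 ± √76)/6.
  ⇒ x = 1/3 - sqrt(19)/3 ≈ -1.1196, 1/3 + sqrt(19)/3 ≈ 1.7863

f''(x) = (3*x^2 - 8*x - 4)*exp(-x)
Second-derivative test at each critical point:
  f''(-1.1196) = 26.7090 > 0 → local minimum
  f''(1.7863) = -1.4609 < 0 → local maximum

Critical points: x = 1/3 - sqrt(19)/3 ≈ -1.1196 (local minimum); x = 1/3 + sqrt(19)/3 ≈ 1.7863 (local maximum)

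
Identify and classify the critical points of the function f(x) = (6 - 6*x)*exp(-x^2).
f'(x) = 6*(2*x*(x - 1) - 1)*exp(-x^2)

Solve f'(x) = 0:
  f'(x) = (12*x^2 - 12*x - 6)·exp(-x^2) and exp(-x^2) > 0 for every x, so f'(x) = 0 ⇔ 12*x^2 - 12*x - 6 = 0.
  Factor: 12*x^2 - 12*x - 6 = 6*(2*x^2 - 2*x - 1); 2*x^2 - 2*x - 1 = 0 has no rational roots; quadratic formula: x = (2 ± √12)/4.
  ⇒ x = 1/2 - sqrt(3)/2 ≈ -0.3660, 1/2 + sqrt(3)/2 ≈ 1.3660

f''(x) = 12*(2*x^2*(1 - x) + 3*x - 1)*exp(-x^2)
Second-derivative test at each critical point:
  f''(-0.3660) = -18.1785 < 0 → local maximum
  f''(1.3660) = 3.2162 > 0 → local minimum

Critical points: x = 1/2 - sqrt(3)/2 ≈ -0.3660 (local maximum); x = 1/2 + sqrt(3)/2 ≈ 1.3660 (local minimum)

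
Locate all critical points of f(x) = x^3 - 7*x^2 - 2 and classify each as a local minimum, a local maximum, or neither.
f'(x) = x*(3*x - 14)

Solve f'(x) = 0:
  Factor: 3*x^2 - 14*x = x*(3*x - 14) = 0.
  ⇒ x = 0, 14/3

f''(x) = 6*x - 14
Second-derivative test at each critical point:
  f''(0) = -14 < 0 → local maximum
  f''(14/3) = 14 > 0 → local minimum

Critical points: x = 0 (local maximum); x = 14/3 (local minimum)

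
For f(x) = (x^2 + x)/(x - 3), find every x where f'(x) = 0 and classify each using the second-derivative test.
f'(x) = (x^2 - 6*x - 3)/(x^2 - 6*x + 9)

Solve f'(x) = 0:
  f'(x) = (x^2 - 6*x - 3)/(x - 3)^2; the denominator is positive wherever f is defined, so f'(x) = 0 ⇔ x^2 - 6*x - 3 = 0.
  x^2 - 6*x - 3 = 0 has no rational roots; quadratic formula: x = (6 ± √48)/2.
  ⇒ x = 3 - 2*sqrt(3) ≈ -0.4641, 3 + 2*sqrt(3) ≈ 6.4641

f''(x) = 24/(x^3 - 9*x^2 + 27*x - 27)
Second-derivative test at each critical point:
  f''(-0.4641) = -0.5774 < 0 → local maximum
  f''(6.4641) = 0.5774 > 0 → local minimum

Critical points: x = 3 - 2*sqrt(3) ≈ -0.4641 (local maximum); x = 3 + 2*sqrt(3) ≈ 6.4641 (local minimum)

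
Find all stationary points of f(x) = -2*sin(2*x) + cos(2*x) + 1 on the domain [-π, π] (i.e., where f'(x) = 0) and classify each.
f'(x) = -2*sin(2*x) - 4*cos(2*x)

Solve f'(x) = 0 on [-π, π]:
  f'(x) = 0 ⇔ -2*cos(2*x) = sin(2*x) ⇔ tan(2*x) = -2, i.e. 2*x = arctan(-2) + nπ; keep the solutions lying in [-π, π].
  ⇒ x = -pi/2 - atan(2)/2 ≈ -2.1244, -atan(2)/2 ≈ -0.5536, -atan(2)/2 + pi/2 ≈ 1.0172, pi - atan(2)/2 ≈ 2.5880

f''(x) = 8*sin(2*x) - 4*cos(2*x)
Second-derivative test at each critical point:
  f''(-2.1244) = 8.9443 > 0 → local minimum
  f''(-0.5536) = -8.9443 < 0 → local maximum
  f''(1.0172) = 8.9443 > 0 → local minimum
  f''(2.5880) = -8.9443 < 0 → local maximum

Critical points: x = -pi/2 - atan(2)/2 ≈ -2.1244 (local minimum); x = -atan(2)/2 ≈ -0.5536 (local maximum); x = -atan(2)/2 + pi/2 ≈ 1.0172 (local minimum); x = pi - atan(2)/2 ≈ 2.5880 (local maximum)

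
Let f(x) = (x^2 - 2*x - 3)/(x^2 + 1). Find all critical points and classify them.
f'(x) = 2*(x^2 + 4*x - 1)/(x^4 + 2*x^2 + 1)

Solve f'(x) = 0:
  f'(x) = 2*(x^2 + 4*x - 1)/(x^2 + 1)^2; the denominator is positive wherever f is defined, so f'(x) = 0 ⇔ 2*x^2 + 8*x - 2 = 0.
  Factor: 2*x^2 + 8*x - 2 = 2*(x^2 + 4*x - 1); x^2 + 4*x - 1 = 0 has no rational roots; quadratic formula: x = (-4 ± √20)/2.
  ⇒ x = -sqrt(5) - 2 ≈ -4.2361, -2 + sqrt(5) ≈ 0.2361

f''(x) = 4*(-x^3 - 6*x^2 + 3*x + 2)/(x^6 + 3*x^4 + 3*x^2 + 1)
Second-derivative test at each critical point:
  f''(-4.2361) = -0.0249 < 0 → local maximum
  f''(0.2361) = 8.0249 > 0 → local minimum

Critical points: x = -sqrt(5) - 2 ≈ -4.2361 (local maximum); x = -2 + sqrt(5) ≈ 0.2361 (local minimum)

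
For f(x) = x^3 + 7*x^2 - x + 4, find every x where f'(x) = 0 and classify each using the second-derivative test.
f'(x) = 3*x^2 + 14*x - 1

Solve f'(x) = 0:
  3*x^2 + 14*x - 1 = 0 has no rational roots; quadratic formula: x = (-14 ± √208)/6.
  ⇒ x = -2*sqrt(13)/3 - 7/3 ≈ -4.7370, -7/3 + 2*sqrt(13)/3 ≈ 0.0704

f''(x) = 6*x + 14
Second-derivative test at each critical point:
  f''(-4.7370) = -14.4222 < 0 → local maximum
  f''(0.0704) = 14.4222 > 0 → local minimum

Critical points: x = -2*sqrt(13)/3 - 7/3 ≈ -4.7370 (local maximum); x = -7/3 + 2*sqrt(13)/3 ≈ 0.0704 (local minimum)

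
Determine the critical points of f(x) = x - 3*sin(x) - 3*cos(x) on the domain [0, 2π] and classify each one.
f'(x) = -3*sqrt(2)*cos(x + pi/4) + 1

Solve f'(x) = 0 on [0, 2π]:
  f'(x) = 0 ⇔ 3*sin(x) - 3*cos(x) = -1. Write the left side as R·cos(x + φ) with R = √((-3)² + (-3)²) = 3*sqrt(2), cos φ = -sqrt(2)/2, sin φ = -sqrt(2)/2; then cos(x + φ) = -sqrt(2)/6. Solve for x and keep the solutions lying in [0, 2π].
  ⇒ x = atan((-1 + sqrt(17))/(1 + sqrt(17))) ≈ 0.5475, atan((-sqrt(17) - 1)/(1 - sqrt(17))) + pi ≈ 4.1649

f''(x) = 3*sqrt(2)*sin(x + pi/4)
Second-derivative test at each critical point:
  f''(0.5475) = 4.1231 > 0 → local minimum
  f''(4.1649) = -4.1231 < 0 → local maximum

Critical points: x = atan((-1 + sqrt(17))/(1 + sqrt(17))) ≈ 0.5475 (local minimum); x = atan((-sqrt(17) - 1)/(1 - sqrt(17))) + pi ≈ 4.1649 (local maximum)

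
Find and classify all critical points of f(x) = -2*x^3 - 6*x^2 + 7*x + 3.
f'(x) = -6*x^2 - 12*x + 7

Solve f'(x) = 0:
  6*x^2 + 12*x - 7 = 0 has no rational roots; quadratic formula: x = (-12 ± √312)/12.
  ⇒ x = -sqrt(78)/6 - 1 ≈ -2.4720, -1 + sqrt(78)/6 ≈ 0.4720

f''(x) = -12*x - 12
Second-derivative test at each critical point:
  f''(-2.4720) = 17.6635 > 0 → local minimum
  f''(0.4720) = -17.6635 < 0 → local maximum

Critical points: x = -sqrt(78)/6 - 1 ≈ -2.4720 (local minimum); x = -1 + sqrt(78)/6 ≈ 0.4720 (local maximum)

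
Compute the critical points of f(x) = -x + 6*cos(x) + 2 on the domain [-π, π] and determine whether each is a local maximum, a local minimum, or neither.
f'(x) = -6*sin(x) - 1

Solve f'(x) = 0 on [-π, π]:
  f'(x) = 0 ⇔ sin(x) = -1/6, i.e. x = arcsin(-1/6) + 2nπ or x = π − arcsin(-1/6) + 2nπ; keep the solutions lying in [-π, π].
  ⇒ x = -pi + asin(1/6) ≈ -2.9741, -asin(1/6) ≈ -0.1674

f''(x) = -6*cos(x)
Second-derivative test at each critical point:
  f''(-2.9741) = 5.9161 > 0 → local minimum
  f''(-0.1674) = -5.9161 < 0 → local maximum

Critical points: x = -pi + asin(1/6) ≈ -2.9741 (local minimum); x = -asin(1/6) ≈ -0.1674 (local maximum)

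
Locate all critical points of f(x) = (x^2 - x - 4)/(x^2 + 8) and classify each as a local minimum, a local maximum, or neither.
f'(x) = (x^2 + 24*x - 8)/(x^4 + 16*x^2 + 64)

Solve f'(x) = 0:
  f'(x) = (x^2 + 24*x - 8)/(x^2 + 8)^2; the denominator is positive wherever f is defined, so f'(x) = 0 ⇔ x^2 + 24*x - 8 = 0.
  x^2 + 24*x - 8 = 0 has no rational roots; quadratic formula: x = (-24 ± √608)/2.
  ⇒ x = -2*sqrt(38) - 12 ≈ -24.3288, -12 + 2*sqrt(38) ≈ 0.3288

f''(x) = 2*(-x^3 - 36*x^2 + 24*x + 96)/(x^6 + 24*x^4 + 192*x^2 + 512)
Second-derivative test at each critical point:
  f''(-24.3288) = -6.852e-05 < 0 → local maximum
  f''(0.3288) = 0.3751 > 0 → local minimum

Critical points: x = -2*sqrt(38) - 12 ≈ -24.3288 (local maximum); x = -12 + 2*sqrt(38) ≈ 0.3288 (local minimum)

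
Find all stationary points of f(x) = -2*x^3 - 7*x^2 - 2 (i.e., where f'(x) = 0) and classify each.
f'(x) = 2*x*(-3*x - 7)

Solve f'(x) = 0:
  Factor: -6*x^2 - 14*x = -2*x*(3*x + 7) = 0.
  ⇒ x = -7/3, 0

f''(x) = -12*x - 14
Second-derivative test at each critical point:
  f''(-7/3) = 14 > 0 → local minimum
  f''(0) = -14 < 0 → local maximum

Critical points: x = -7/3 (local minimum); x = 0 (local maximum)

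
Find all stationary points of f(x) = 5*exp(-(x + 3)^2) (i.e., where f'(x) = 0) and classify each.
f'(x) = 10*(-x - 3)*exp(-(x + 3)^2)

Solve f'(x) = 0:
  f'(x) = (-10*x - 30)·exp(-(x + 3)^2) and exp(-(x + 3)^2) > 0 for every x, so f'(x) = 0 ⇔ -10*x - 30 = 0.
  Factor: -10*x - 30 = -10*(x + 3) = 0.
  ⇒ x = -3

f''(x) = 10*(2*(x + 3)^2 - 1)*exp(-(x + 3)^2)
Second-derivative test at each critical point:
  f''(-3) = -10 < 0 → local maximum

Critical points: x = -3 (local maximum)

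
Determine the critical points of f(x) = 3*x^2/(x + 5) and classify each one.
f'(x) = 3*x*(x + 10)/(x^2 + 10*x + 25)

Solve f'(x) = 0:
  f'(x) = 3*x*(x + 10)/(x + 5)^2; the denominator is positive wherever f is defined, so f'(x) = 0 ⇔ 3*x^2 + 30*x = 0.
  Factor: 3*x^2 + 30*x = 3*x*(x + 10) = 0.
  ⇒ x = -10, 0

f''(x) = 150/(x^3 + 15*x^2 + 75*x + 125)
Second-derivative test at each critical point:
  f''(-10) = -6/5 < 0 → local maximum
  f''(0) = 6/5 > 0 → local minimum

Critical points: x = -10 (local maximum); x = 0 (local minimum)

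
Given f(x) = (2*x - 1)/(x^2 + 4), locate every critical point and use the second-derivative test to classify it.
f'(x) = 2*(-x^2 + x + 4)/(x^4 + 8*x^2 + 16)

Solve f'(x) = 0:
  f'(x) = -2*(x^2 - x - 4)/(x^2 + 4)^2; the denominator is positive wherever f is defined, so f'(x) = 0 ⇔ -2*x^2 + 2*x + 8 = 0.
  Factor: -2*x^2 + 2*x + 8 = -2*(x^2 - x - 4); x^2 - x - 4 = 0 has no rational roots; quadratic formula: x = (1 ± √17)/2.
  ⇒ x = 1/2 - sqrt(17)/2 ≈ -1.5616, 1/2 + sqrt(17)/2 ≈ 2.5616

f''(x) = 2*(4*x^2*(2*x - 1) + (1 - 6*x)*(x^2 + 4))/(x^2 + 4)^3
Second-derivative test at each critical point:
  f''(-1.5616) = 0.1989 > 0 → local minimum
  f''(2.5616) = -0.0739 < 0 → local maximum

Critical points: x = 1/2 - sqrt(17)/2 ≈ -1.5616 (local minimum); x = 1/2 + sqrt(17)/2 ≈ 2.5616 (local maximum)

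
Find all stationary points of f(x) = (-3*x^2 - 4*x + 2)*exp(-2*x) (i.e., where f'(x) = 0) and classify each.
f'(x) = 2*(3*x^2 + x - 4)*exp(-2*x)

Solve f'(x) = 0:
  f'(x) = (6*x^2 + 2*x - 8)·exp(-2*x) and exp(-2*x) > 0 for every x, so f'(x) = 0 ⇔ 6*x^2 + 2*x - 8 = 0.
  Factor: 6*x^2 + 2*x - 8 = 2*(x - 1)*(3*x + 4) = 0.
  ⇒ x = -4/3, 1

f''(x) = 2*(-6*x^2 + 4*x + 9)*exp(-2*x)
Second-derivative test at each critical point:
  f''(-4/3) = -201.4868 < 0 → local maximum
  f''(1) = 1.8947 > 0 → local minimum

Critical points: x = -4/3 (local maximum); x = 1 (local minimum)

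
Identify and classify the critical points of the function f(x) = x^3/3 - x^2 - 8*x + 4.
f'(x) = x^2 - 2*x - 8

Solve f'(x) = 0:
  Factor: x^2 - 2*x - 8 = (x - 4)*(x + 2) = 0.
  ⇒ x = -2, 4

f''(x) = 2*x - 2
Second-derivative test at each critical point:
  f''(-2) = -6 < 0 → local maximum
  f''(4) = 6 > 0 → local minimum

Critical points: x = -2 (local maximum); x = 4 (local minimum)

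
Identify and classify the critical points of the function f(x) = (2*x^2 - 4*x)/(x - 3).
f'(x) = 2*(x^2 - 6*x + 6)/(x^2 - 6*x + 9)

Solve f'(x) = 0:
  f'(x) = 2*(x^2 - 6*x + 6)/(x - 3)^2; the denominator is positive wherever f is defined, so f'(x) = 0 ⇔ 2*x^2 - 12*x + 12 = 0.
  Factor: 2*x^2 - 12*x + 12 = 2*(x^2 - 6*x + 6); x^2 - 6*x + 6 = 0 has no rational roots; quadratic formula: x = (6 ± √12)/2.
  ⇒ x = 3 - sqrt(3) ≈ 1.2679, sqrt(3) + 3 ≈ 4.7321

f''(x) = 12/(x^3 - 9*x^2 + 27*x - 27)
Second-derivative test at each critical point:
  f''(1.2679) = -2.3094 < 0 → local maximum
  f''(4.7321) = 2.3094 > 0 → local minimum

Critical points: x = 3 - sqrt(3) ≈ 1.2679 (local maximum); x = sqrt(3) + 3 ≈ 4.7321 (local minimum)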